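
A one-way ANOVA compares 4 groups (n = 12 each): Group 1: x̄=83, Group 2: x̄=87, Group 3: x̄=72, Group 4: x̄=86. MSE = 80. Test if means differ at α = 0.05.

Grand mean = 82.0. SS_between = 1704.0, MS_between = 568.0. F = 7.1, F_crit ≈ 2.816. Reject H₀.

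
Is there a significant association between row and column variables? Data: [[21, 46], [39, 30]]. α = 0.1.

χ² = 8.741. df = 1, critical = 2.706. Reject H₀. Variables are dependent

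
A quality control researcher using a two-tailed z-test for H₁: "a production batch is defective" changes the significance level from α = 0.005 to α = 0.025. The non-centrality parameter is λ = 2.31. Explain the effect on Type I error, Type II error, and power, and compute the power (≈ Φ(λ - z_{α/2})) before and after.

Increasing α from 0.005 to 0.025:
• Type I error rate increases (α is the Type I rate by definition).
• Critical value moves from z_{α/2} = 2.807 to 2.241, so power = Φ(λ - z_{α/2}) goes from Φ(2.31 - 2.807) = 0.31 to Φ(2.31 - 2.241) = 0.528.
• Type II error rate β = 1 - power therefore decreases (0.69 → 0.472).
Appropriate when false negatives are costly — here, shipping a defective batch — faulty products reach customers.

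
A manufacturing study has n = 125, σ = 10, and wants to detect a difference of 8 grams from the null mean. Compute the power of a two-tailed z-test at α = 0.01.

SE = σ/√n = 10/√125 = 0.894. Non-centrality λ = d/SE = 8/0.894 = 8.944. Power ≈ Φ(λ - z_{α/2}) = Φ(8.944 - 2.576) = Φ(6.368) = 1.0.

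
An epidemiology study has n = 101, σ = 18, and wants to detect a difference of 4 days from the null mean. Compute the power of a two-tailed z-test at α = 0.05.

SE = σ/√n = 18/√101 = 1.791. Non-centrality λ = d/SE = 4/1.791 = 2.233. Power ≈ Φ(λ - z_{α/2}) = Φ(2.233 - 1.96) = Φ(0.273) = 0.608.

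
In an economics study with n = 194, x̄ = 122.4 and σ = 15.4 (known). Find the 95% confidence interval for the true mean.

CI = x̄ ± z*(σ/√n) = 122.4 ± 1.96(15.4/√194) = 122.4 ± 2.17 = (120.23, 124.57)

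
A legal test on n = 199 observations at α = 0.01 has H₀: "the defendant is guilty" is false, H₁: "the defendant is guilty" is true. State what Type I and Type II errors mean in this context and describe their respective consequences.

Type I (false positive): concluding that the defendant is guilty when it is not — convicting an innocent person. Type II (false negative): failing to conclude that the defendant is guilty when it is — acquitting a guilty person. Which is costlier depends on domain priorities and is a judgement call rather than a statistical fact.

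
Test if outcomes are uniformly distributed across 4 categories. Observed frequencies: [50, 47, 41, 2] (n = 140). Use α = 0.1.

Expected = 35 each. χ² = Σ(O-E)²/E = 42.686. df = 3, critical value = 6.251. Reject H₀.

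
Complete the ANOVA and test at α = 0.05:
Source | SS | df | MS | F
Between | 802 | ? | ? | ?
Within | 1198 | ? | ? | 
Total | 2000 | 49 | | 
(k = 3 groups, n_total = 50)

df_between = 2, df_within = 47. MS_between = 401.0, MS_within = 25.49. F = 15.732, F_crit ≈ 3.195. Reject H₀.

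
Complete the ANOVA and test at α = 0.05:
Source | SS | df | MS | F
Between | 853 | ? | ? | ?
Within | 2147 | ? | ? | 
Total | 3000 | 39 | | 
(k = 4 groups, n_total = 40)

df_between = 3, df_within = 36. MS_between = 284.33, MS_within = 59.64. F = 4.768, F_crit ≈ 2.866. Reject H₀.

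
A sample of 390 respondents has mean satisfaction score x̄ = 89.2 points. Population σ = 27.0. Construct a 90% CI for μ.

CI = x̄ ± z*(σ/√n) = 89.2 ± 1.645(27.0/√390) = 89.2 ± 2.25 = (86.95, 91.45)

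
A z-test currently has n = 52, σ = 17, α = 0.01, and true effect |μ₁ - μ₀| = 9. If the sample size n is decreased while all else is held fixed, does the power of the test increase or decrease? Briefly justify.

Power decreases: a smaller n inflates the standard error σ/√n, pulling the sampling distribution under H₁ back toward the critical value.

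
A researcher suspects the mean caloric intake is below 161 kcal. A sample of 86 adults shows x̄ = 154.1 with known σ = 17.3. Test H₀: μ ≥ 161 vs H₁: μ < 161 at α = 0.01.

z = -3.699. Critical value: -2.33. Reject H₀.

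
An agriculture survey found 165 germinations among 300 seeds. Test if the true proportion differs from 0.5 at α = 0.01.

p̂ = 0.55, p₀ = 0.5. z = (p̂ - p₀)/√(p₀(1-p₀)/n) = 1.732. Critical: ±2.576. Fail to reject H₀.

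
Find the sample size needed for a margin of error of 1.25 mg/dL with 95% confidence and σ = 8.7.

n = (z*σ/E)² = (1.96×8.7/1.25)² = 186.1 → n = 187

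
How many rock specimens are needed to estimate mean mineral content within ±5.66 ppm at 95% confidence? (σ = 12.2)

n = (z*σ/E)² = (1.96×12.2/5.66)² = 17.8 → n = 18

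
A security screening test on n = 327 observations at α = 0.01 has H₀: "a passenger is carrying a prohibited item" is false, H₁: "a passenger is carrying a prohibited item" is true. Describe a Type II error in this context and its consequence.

Type II error: failing to reject H₀ when it is false — concluding that a passenger is carrying a prohibited item is not supported when in fact it is. Consequence: letting a prohibited item through — security breach.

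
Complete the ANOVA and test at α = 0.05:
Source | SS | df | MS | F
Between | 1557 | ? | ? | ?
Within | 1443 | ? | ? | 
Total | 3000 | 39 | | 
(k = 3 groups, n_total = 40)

df_between = 2, df_within = 37. MS_between = 778.5, MS_within = 39.0. F = 19.962, F_crit ≈ 3.252. Reject H₀.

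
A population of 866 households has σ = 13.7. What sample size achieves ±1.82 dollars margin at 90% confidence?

Without FPC: n₀ = (1.645×13.7/1.82)² = 153.331. With FPC: n = n₀N/(n₀+N-1) = 130.4 → n = 131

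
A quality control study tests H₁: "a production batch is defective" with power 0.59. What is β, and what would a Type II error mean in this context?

β = 1 - power = 1 - 0.59 = 0.41. A Type II error is failing to reject H₀ when H₀ is false (false negative) — here, failing to conclude that a production batch is defective when in fact it is true. Consequence: shipping a defective batch — faulty products reach customers.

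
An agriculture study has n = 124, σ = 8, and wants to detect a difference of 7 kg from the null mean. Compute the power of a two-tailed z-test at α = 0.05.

SE = σ/√n = 8/√124 = 0.718. Non-centrality λ = d/SE = 7/0.718 = 9.744. Power ≈ Φ(λ - z_{α/2}) = Φ(9.744 - 1.96) = Φ(7.784) = 1.0.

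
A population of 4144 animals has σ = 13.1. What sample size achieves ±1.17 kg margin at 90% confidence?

Without FPC: n₀ = (1.645×13.1/1.17)² = 339.237. With FPC: n = n₀N/(n₀+N-1) = 313.6 → n = 314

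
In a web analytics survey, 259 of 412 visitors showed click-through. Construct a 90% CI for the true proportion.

p̂ = 0.629. CI = p̂ ± z*√(p̂(1-p̂)/n) = (0.589, 0.668)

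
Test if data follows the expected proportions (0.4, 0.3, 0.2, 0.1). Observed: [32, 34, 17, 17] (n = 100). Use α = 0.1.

Expected: [40.0, 30.0, 20.0, 10.0]. χ² = 7.483. df = 3, critical = 6.251. Reject H₀.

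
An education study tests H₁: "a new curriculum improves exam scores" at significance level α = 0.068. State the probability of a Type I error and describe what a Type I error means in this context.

P(Type I error) = α = 0.068. A Type I error is rejecting H₀ when H₀ is actually true (false positive) — here, concluding that a new curriculum improves exam scores when in fact this is not the case. Consequence: adopting a curriculum that gives no real benefit — disruption for nothing.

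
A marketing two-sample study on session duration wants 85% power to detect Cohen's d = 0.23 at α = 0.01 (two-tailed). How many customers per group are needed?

z_{α/2} = 2.576, z_β = Φ⁻¹(0.85) = 1.036. For small effect (d = 0.23): n per group = 2(z_{α/2} + z_β)²/d² = 2(2.576 + 1.036)²/0.23² = 493.3 → 494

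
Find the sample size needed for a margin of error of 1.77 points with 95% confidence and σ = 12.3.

n = (z*σ/E)² = (1.96×12.3/1.77)² = 185.5 → n = 186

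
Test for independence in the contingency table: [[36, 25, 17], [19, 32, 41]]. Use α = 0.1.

χ² = 14.994. df = 2, critical = 4.605. Reject H₀. Variables are dependent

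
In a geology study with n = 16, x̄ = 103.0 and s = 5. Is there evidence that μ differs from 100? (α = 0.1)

t = (x̄ - μ₀)/(s/√n) = (103.0 - 100)/(5/√16) = 2.4. df = 15, critical t = ±1.753. Reject H₀.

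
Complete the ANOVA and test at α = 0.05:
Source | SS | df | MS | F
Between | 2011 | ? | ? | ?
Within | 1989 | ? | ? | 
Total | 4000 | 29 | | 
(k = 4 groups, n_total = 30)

df_between = 3, df_within = 26. MS_between = 670.33, MS_within = 76.5. F = 8.763, F_crit ≈ 2.975. Reject H₀.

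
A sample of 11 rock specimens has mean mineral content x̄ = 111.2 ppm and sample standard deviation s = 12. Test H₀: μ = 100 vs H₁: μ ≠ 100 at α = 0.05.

t = (x̄ - μ₀)/(s/√n) = (111.2 - 100)/(12/√11) = 3.096. df = 10, critical t = ±2.228. Reject H₀.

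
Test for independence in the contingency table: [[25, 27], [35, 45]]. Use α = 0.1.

χ² = 0.238. df = 1, critical = 2.706. Fail to reject H₀. No evidence of dependence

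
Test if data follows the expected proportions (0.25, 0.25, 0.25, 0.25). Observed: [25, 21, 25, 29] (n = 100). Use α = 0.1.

Expected: [25.0, 25.0, 25.0, 25.0]. χ² = 1.28. df = 3, critical = 6.251. Fail to reject H₀.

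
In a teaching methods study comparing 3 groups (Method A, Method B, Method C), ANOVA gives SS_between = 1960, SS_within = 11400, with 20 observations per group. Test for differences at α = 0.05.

df_between = 2, df_within = 57. F = MS_between/MS_within = 980.0/200.0 = 4.9. F_crit ≈ 3.159. Reject H₀. At least one mean differs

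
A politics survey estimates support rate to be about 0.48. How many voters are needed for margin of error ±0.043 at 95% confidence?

n = z²p(1-p)/E² = 1.96²×0.48×0.52/0.043² = 518.6 → n = 519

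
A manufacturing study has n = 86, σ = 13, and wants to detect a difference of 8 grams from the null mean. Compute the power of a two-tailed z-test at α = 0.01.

SE = σ/√n = 13/√86 = 1.402. Non-centrality λ = d/SE = 8/1.402 = 5.707. Power ≈ Φ(λ - z_{α/2}) = Φ(5.707 - 2.576) = Φ(3.131) = 0.999.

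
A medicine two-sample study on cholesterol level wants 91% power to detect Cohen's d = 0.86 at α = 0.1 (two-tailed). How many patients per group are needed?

z_{α/2} = 1.645, z_β = Φ⁻¹(0.91) = 1.341. For large effect (d = 0.86): n per group = 2(z_{α/2} + z_β)²/d² = 2(1.645 + 1.341)²/0.86² = 24.1 → 25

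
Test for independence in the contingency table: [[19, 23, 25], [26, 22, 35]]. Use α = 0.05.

χ² = 1.083. df = 2, critical = 5.991. Fail to reject H₀. No evidence of dependence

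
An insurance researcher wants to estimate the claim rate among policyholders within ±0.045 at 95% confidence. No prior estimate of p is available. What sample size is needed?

Conservative approach: use p = 0.5 (maximizes p(1-p) = 0.25). n = z²(0.25)/E² = 1.96²×0.25/0.045² = 474.3 → n = 475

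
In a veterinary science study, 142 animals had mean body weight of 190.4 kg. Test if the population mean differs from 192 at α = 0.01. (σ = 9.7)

z = (x̄ - μ₀)/(σ/√n) = (190.4 - 192)/(9.7/√142) = -1.966. Critical value: ±2.576. Since |-1.966| ≤ 2.576, Fail to reject H₀.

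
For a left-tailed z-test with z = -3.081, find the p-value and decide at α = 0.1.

p = P(Z < -3.081) = Φ(-3.081) ≈ 0.001. Since p < 0.1, reject H₀ (significant) at α = 0.1.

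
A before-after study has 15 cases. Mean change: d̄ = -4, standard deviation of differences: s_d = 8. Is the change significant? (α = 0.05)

t = d̄/(s_d/√n) = -4/(8/√15) = -1.936. df = 14, critical t = ±2.145. Fail to reject H₀.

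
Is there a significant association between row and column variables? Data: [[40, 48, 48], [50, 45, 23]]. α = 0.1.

χ² = 8.779. df = 2, critical = 4.605. Reject H₀. Variables are dependent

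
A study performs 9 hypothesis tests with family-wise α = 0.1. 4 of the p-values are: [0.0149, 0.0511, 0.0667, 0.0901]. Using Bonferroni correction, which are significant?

Bonferroni α = 0.1/9 = 0.01111. None of the given p-values are significant.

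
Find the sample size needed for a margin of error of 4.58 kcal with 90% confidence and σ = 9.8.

n = (z*σ/E)² = (1.645×9.8/4.58)² = 12.4 → n = 13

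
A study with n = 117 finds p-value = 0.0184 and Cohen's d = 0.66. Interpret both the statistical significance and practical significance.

Statistically significant (p = 0.0184 < 0.05). Cohen's d = 0.66 indicates a medium effect size. Both statistical and practical significance should be considered.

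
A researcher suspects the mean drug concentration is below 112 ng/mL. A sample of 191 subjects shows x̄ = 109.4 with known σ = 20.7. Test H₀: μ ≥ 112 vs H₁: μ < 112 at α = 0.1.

z = -1.736. Critical value: -1.28. Reject H₀.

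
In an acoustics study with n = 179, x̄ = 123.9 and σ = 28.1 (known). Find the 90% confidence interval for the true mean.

CI = x̄ ± z*(σ/√n) = 123.9 ± 1.645(28.1/√179) = 123.9 ± 3.45 = (120.45, 127.35)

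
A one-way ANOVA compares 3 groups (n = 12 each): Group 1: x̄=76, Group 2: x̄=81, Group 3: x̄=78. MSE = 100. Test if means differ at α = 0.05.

Grand mean = 78.33. SS_between = 152.0, MS_between = 76.0. F = 0.76, F_crit ≈ 3.285. Fail to reject H₀.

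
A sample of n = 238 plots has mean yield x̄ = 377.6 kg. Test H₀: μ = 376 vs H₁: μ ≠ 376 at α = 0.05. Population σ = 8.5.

z = (x̄ - μ₀)/(σ/√n) = (377.6 - 376)/(8.5/√238) = 2.904. Critical value: ±1.96. Since |2.904| > 1.96, Reject H₀.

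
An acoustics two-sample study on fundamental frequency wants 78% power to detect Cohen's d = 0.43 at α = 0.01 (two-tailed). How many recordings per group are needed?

z_{α/2} = 2.576, z_β = Φ⁻¹(0.78) = 0.772. For small effect (d = 0.43): n per group = 2(z_{α/2} + z_β)²/d² = 2(2.576 + 0.772)²/0.43² = 121.2 → 122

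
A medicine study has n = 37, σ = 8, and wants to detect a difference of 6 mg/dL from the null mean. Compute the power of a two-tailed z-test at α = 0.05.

SE = σ/√n = 8/√37 = 1.315. Non-centrality λ = d/SE = 6/1.315 = 4.562. Power ≈ Φ(λ - z_{α/2}) = Φ(4.562 - 1.96) = Φ(2.602) = 0.995.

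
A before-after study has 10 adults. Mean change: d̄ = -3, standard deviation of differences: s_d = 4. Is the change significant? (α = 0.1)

t = d̄/(s_d/√n) = -3/(4/√10) = -2.372. df = 9, critical t = ±1.833. Reject H₀.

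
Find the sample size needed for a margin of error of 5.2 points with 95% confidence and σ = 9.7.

n = (z*σ/E)² = (1.96×9.7/5.2)² = 13.4 → n = 14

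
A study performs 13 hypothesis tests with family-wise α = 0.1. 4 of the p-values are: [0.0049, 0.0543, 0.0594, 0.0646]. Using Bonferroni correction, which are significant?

Bonferroni α = 0.1/13 = 0.00769. Significant p-values: [0.0049]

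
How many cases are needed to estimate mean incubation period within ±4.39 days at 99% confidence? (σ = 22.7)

n = (z*σ/E)² = (2.576×22.7/4.39)² = 177.4 → n = 178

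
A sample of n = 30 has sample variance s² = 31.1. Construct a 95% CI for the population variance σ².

df = 29. χ²_{0.025} = 45.722, χ²_{0.975} = 16.047. CI for σ² = ((n-1)s²/χ²_{α/2}, (n-1)s²/χ²_{1-α/2}) = (29·31.1/45.722, 29·31.1/16.047) = (19.73, 56.2)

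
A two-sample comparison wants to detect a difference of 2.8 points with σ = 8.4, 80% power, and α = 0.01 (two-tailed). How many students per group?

n per group = 2(z_α/2 + z_β)²σ²/d² = 2×(2.576 + 0.84)²×8.4²/2.8² = 210.04 → n = 211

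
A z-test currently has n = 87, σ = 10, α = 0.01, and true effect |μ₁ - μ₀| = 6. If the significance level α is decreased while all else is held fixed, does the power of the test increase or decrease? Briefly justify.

Power decreases: a smaller α raises the critical value, so less of the H₁ sampling distribution falls in the rejection region.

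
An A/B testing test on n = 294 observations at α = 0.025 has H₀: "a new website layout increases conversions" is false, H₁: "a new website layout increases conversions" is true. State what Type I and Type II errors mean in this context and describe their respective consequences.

Type I (false positive): concluding that a new website layout increases conversions when it is not — rolling out a layout that doesn't actually help — wasted engineering effort. Type II (false negative): failing to conclude that a new website layout increases conversions when it is — discarding a layout that would have improved conversions — lost revenue. Which is costlier depends on domain priorities and is a judgement call rather than a statistical fact.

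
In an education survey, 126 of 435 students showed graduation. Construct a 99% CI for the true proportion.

p̂ = 0.29. CI = p̂ ± z*√(p̂(1-p̂)/n) = (0.234, 0.346)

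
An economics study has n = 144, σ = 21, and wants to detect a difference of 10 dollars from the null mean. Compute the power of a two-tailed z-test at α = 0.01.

SE = σ/√n = 21/√144 = 1.75. Non-centrality λ = d/SE = 10/1.75 = 5.714. Power ≈ Φ(λ - z_{α/2}) = Φ(5.714 - 2.576) = Φ(3.138) = 0.999.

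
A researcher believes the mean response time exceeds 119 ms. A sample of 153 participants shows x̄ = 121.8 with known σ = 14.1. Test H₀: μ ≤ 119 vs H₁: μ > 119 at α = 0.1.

z = 2.456. Critical value: 1.28. Reject H₀.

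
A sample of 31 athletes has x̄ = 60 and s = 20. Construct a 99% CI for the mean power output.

CI = x̄ ± t*(s/√n) = 60 ± 2.75(20/√31) = (50.12, 69.88)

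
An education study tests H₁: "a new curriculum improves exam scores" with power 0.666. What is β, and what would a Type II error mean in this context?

β = 1 - power = 1 - 0.666 = 0.334. A Type II error is failing to reject H₀ when H₀ is false (false negative) — here, failing to conclude that a new curriculum improves exam scores when in fact it is true. Consequence: keeping the old curriculum when the new one would have helped students.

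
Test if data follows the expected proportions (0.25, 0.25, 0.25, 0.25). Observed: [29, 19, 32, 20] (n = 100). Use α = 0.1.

Expected: [25.0, 25.0, 25.0, 25.0]. χ² = 5.04. df = 3, critical = 6.251. Fail to reject H₀.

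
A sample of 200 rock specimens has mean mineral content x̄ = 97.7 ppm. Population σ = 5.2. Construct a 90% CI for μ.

CI = x̄ ± z*(σ/√n) = 97.7 ± 1.645(5.2/√200) = 97.7 ± 0.6 = (97.1, 98.3)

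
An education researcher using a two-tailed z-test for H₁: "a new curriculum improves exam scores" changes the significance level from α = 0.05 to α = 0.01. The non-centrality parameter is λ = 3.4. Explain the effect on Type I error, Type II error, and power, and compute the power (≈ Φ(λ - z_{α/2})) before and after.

Decreasing α from 0.05 to 0.01:
• Type I error rate decreases (α is the Type I rate by definition).
• Critical value moves from z_{α/2} = 1.96 to 2.576, so power = Φ(λ - z_{α/2}) goes from Φ(3.4 - 1.96) = 0.925 to Φ(3.4 - 2.576) = 0.795.
• Type II error rate β = 1 - power therefore increases (0.075 → 0.205).
Appropriate when false positives are costly — here, adopting a curriculum that gives no real benefit — disruption for nothing.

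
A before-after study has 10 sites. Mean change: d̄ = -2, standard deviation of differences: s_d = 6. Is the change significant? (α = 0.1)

t = d̄/(s_d/√n) = -2/(6/√10) = -1.054. df = 9, critical t = ±1.833. Fail to reject H₀.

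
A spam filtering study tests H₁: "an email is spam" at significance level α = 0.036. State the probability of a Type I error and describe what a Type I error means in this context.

P(Type I error) = α = 0.036. A Type I error is rejecting H₀ when H₀ is actually true (false positive) — here, concluding that an email is spam when in fact this is not the case. Consequence: a legitimate email is sent to the spam folder and the user misses it.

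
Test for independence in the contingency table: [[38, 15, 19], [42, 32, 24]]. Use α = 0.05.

χ² = 3.025. df = 2, critical = 5.991. Fail to reject H₀. No evidence of dependence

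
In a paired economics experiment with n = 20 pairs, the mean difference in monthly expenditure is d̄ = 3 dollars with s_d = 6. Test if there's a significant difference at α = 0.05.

t = d̄/(s_d/√n) = 3/(6/√20) = 2.236. df = 19, critical t = ±2.093. Reject H₀.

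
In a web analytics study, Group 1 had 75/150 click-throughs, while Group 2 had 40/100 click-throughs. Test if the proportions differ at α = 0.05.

p̂₁ = 0.5, p̂₂ = 0.4, pooled p̂ = 0.46. z = 1.554. Critical: ±1.96. Fail to reject H₀.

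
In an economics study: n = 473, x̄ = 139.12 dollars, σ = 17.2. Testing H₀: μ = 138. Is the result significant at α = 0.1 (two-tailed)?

z = (139.12 - 138)/(17.2/√473) = 1.416. Since |z| ≤ 1.645, not significant at α = 0.1.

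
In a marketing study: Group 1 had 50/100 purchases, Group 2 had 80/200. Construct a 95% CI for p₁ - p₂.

p̂₁ = 0.5, p̂₂ = 0.4. Difference = 0.1. CI = (-0.019, 0.219)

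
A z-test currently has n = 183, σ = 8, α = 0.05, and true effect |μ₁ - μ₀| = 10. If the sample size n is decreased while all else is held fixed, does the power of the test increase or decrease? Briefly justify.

Power decreases: a smaller n inflates the standard error σ/√n, pulling the sampling distribution under H₁ back toward the critical value.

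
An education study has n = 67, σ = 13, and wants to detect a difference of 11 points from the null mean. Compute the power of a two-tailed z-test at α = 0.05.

SE = σ/√n = 13/√67 = 1.588. Non-centrality λ = d/SE = 11/1.588 = 6.926. Power ≈ Φ(λ - z_{α/2}) = Φ(6.926 - 1.96) = Φ(4.966) = 1.0.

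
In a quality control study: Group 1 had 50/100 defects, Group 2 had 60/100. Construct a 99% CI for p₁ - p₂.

p̂₁ = 0.5, p̂₂ = 0.6. Difference = -0.1. CI = (-0.28, 0.08)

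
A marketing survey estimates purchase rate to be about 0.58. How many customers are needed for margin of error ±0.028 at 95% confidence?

n = z²p(1-p)/E² = 1.96²×0.58×0.42/0.028² = 1193.6 → n = 1194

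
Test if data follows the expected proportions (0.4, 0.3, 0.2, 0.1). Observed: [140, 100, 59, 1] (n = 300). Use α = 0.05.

Expected: [120.0, 90.0, 60.0, 30.0]. χ² = 32.494. df = 3, critical = 7.815. Reject H₀.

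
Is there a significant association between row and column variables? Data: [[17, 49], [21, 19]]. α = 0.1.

χ² = 7.745. df = 1, critical = 2.706. Reject H₀. Variables are dependent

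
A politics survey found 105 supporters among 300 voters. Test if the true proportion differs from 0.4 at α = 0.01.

p̂ = 0.35, p₀ = 0.4. z = (p̂ - p₀)/√(p₀(1-p₀)/n) = -1.768. Critical: ±2.576. Fail to reject H₀.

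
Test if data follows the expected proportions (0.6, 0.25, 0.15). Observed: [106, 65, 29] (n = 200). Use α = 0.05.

Expected: [120.0, 50.0, 30.0]. χ² = 6.167. df = 2, critical = 5.991. Reject H₀.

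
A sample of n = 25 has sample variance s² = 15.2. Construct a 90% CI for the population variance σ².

df = 24. χ²_{0.05} = 36.415, χ²_{0.95} = 13.848. CI for σ² = ((n-1)s²/χ²_{α/2}, (n-1)s²/χ²_{1-α/2}) = (24·15.2/36.415, 24·15.2/13.848) = (10.02, 26.34)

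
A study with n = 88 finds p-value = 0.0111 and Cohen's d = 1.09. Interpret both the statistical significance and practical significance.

Statistically significant (p = 0.0111 < 0.05). Cohen's d = 1.09 indicates a large effect size. Both statistical and practical significance should be considered.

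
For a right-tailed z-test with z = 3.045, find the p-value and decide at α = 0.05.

p = P(Z > 3.045) = 1 - Φ(3.045) ≈ 0.0012. Since p < 0.05, reject H₀ (significant) at α = 0.05.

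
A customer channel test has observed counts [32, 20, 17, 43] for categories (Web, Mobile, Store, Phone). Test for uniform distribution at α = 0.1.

Expected = 28 each. χ² = Σ(O-E)²/E = 15.214. df = 3, critical value = 6.251. Reject H₀.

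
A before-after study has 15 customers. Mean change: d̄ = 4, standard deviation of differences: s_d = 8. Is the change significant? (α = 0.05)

t = d̄/(s_d/√n) = 4/(8/√15) = 1.936. df = 14, critical t = ±2.145. Fail to reject H₀.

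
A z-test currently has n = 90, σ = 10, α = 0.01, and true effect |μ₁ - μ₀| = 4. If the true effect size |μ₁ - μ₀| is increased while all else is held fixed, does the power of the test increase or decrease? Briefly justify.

Power increases: a larger true effect increases the non-centrality λ = |μ₁ - μ₀|/(σ/√n).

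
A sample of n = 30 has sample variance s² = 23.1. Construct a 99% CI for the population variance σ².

df = 29. χ²_{0.005} = 52.336, χ²_{0.995} = 13.121. CI for σ² = ((n-1)s²/χ²_{α/2}, (n-1)s²/χ²_{1-α/2}) = (29·23.1/52.336, 29·23.1/13.121) = (12.8, 51.06)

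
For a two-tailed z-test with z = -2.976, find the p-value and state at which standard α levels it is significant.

p = 2·P(Z > |-2.976|) = 2·(1 - Φ(2.976)) ≈ 0.0029. Significant at α = 0.1; Significant at α = 0.05; Significant at α = 0.01.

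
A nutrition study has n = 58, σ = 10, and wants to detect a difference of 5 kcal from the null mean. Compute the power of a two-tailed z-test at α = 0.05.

SE = σ/√n = 10/√58 = 1.313. Non-centrality λ = d/SE = 5/1.313 = 3.808. Power ≈ Φ(λ - z_{α/2}) = Φ(3.808 - 1.96) = Φ(1.848) = 0.968.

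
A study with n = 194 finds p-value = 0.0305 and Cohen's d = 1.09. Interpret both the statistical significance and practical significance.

Statistically significant (p = 0.0305 < 0.05). Cohen's d = 1.09 indicates a large effect size. Both statistical and practical significance should be considered.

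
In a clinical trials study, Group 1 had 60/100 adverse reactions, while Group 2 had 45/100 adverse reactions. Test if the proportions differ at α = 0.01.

p̂₁ = 0.6, p̂₂ = 0.45, pooled p̂ = 0.525. z = 2.124. Critical: ±2.576. Fail to reject H₀.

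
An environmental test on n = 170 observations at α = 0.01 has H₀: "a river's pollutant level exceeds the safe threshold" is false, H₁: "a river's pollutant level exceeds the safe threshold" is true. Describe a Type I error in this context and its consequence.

Type I error: rejecting H₀ when it is true — concluding that a river's pollutant level exceeds the safe threshold when in fact it is not. Consequence: shutting down a compliant factory unnecessarily.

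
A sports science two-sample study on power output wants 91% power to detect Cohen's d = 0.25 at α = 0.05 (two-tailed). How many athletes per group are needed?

z_{α/2} = 1.96, z_β = Φ⁻¹(0.91) = 1.341. For small effect (d = 0.25): n per group = 2(z_{α/2} + z_β)²/d² = 2(1.96 + 1.341)²/0.25² = 348.7 → 349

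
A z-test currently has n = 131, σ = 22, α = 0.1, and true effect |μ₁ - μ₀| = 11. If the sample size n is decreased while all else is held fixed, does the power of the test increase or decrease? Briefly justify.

Power decreases: a smaller n inflates the standard error σ/√n, pulling the sampling distribution under H₁ back toward the critical value.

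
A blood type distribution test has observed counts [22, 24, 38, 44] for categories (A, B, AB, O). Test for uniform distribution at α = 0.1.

Expected = 32 each. χ² = Σ(O-E)²/E = 10.75. df = 3, critical value = 6.251. Reject H₀.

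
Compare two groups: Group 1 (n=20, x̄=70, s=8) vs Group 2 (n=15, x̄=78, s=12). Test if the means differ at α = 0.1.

Pooled sp = 9.9. t = -2.367, df = 33. Critical t = ±1.692. Reject H₀.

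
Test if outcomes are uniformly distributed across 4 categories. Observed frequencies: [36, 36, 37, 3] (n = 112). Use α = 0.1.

Expected = 28 each. χ² = Σ(O-E)²/E = 29.786. df = 3, critical value = 6.251. Reject H₀.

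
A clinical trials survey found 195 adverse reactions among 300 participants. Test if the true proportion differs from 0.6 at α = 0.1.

p̂ = 0.65, p₀ = 0.6. z = (p̂ - p₀)/√(p₀(1-p₀)/n) = 1.768. Critical: ±1.645. Reject H₀.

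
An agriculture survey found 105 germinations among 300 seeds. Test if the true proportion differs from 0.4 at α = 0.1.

p̂ = 0.35, p₀ = 0.4. z = (p̂ - p₀)/√(p₀(1-p₀)/n) = -1.768. Critical: ±1.645. Reject H₀.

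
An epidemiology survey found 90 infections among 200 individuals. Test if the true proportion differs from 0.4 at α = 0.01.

p̂ = 0.45, p₀ = 0.4. z = (p̂ - p₀)/√(p₀(1-p₀)/n) = 1.443. Critical: ±2.576. Fail to reject H₀.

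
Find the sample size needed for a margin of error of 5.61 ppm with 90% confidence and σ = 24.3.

n = (z*σ/E)² = (1.645×24.3/5.61)² = 50.8 → n = 51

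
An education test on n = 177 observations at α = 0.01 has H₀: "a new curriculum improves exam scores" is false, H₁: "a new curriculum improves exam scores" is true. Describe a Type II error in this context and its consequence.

Type II error: failing to reject H₀ when it is false — concluding that a new curriculum improves exam scores is not supported when in fact it is. Consequence: keeping the old curriculum when the new one would have helped students.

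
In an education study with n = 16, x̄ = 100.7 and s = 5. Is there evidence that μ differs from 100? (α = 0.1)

t = (x̄ - μ₀)/(s/√n) = (100.7 - 100)/(5/√16) = 0.56. df = 15, critical t = ±1.753. Fail to reject H₀.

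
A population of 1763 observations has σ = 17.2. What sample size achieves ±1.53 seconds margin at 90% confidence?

Without FPC: n₀ = (1.645×17.2/1.53)² = 341.984. With FPC: n = n₀N/(n₀+N-1) = 286.6 → n = 287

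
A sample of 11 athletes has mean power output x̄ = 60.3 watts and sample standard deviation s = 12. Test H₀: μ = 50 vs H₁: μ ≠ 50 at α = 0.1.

t = (x̄ - μ₀)/(s/√n) = (60.3 - 50)/(12/√11) = 2.847. df = 10, critical t = ±1.812. Reject H₀.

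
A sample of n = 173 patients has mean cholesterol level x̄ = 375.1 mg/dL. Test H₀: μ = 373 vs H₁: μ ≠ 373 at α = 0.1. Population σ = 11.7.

z = (x̄ - μ₀)/(σ/√n) = (375.1 - 373)/(11.7/√173) = 2.361. Critical value: ±1.645. Since |2.361| > 1.645, Reject H₀.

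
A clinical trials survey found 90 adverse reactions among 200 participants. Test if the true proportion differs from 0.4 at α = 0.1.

p̂ = 0.45, p₀ = 0.4. z = (p̂ - p₀)/√(p₀(1-p₀)/n) = 1.443. Critical: ±1.645. Fail to reject H₀.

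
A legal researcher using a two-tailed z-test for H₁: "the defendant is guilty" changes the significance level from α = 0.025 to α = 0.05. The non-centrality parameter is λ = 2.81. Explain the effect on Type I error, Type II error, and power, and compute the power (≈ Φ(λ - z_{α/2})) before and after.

Increasing α from 0.025 to 0.05:
• Type I error rate increases (α is the Type I rate by definition).
• Critical value moves from z_{α/2} = 2.241 to 1.96, so power = Φ(λ - z_{α/2}) goes from Φ(2.81 - 2.241) = 0.715 to Φ(2.81 - 1.96) = 0.802.
• Type II error rate β = 1 - power therefore decreases (0.285 → 0.198).
Appropriate when false negatives are costly — here, acquitting a guilty person.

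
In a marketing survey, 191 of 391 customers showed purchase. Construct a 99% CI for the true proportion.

p̂ = 0.488. CI = p̂ ± z*√(p̂(1-p̂)/n) = (0.423, 0.554)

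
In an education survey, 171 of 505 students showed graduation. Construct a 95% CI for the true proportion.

p̂ = 0.339. CI = p̂ ± z*√(p̂(1-p̂)/n) = (0.297, 0.38)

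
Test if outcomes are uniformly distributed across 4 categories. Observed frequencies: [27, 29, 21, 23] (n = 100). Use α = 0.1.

Expected = 25 each. χ² = Σ(O-E)²/E = 1.6. df = 3, critical value = 6.251. Fail to reject H₀.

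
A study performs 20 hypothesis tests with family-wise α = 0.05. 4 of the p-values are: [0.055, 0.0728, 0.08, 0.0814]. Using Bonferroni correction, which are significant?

Bonferroni α = 0.05/20 = 0.0025. None of the given p-values are significant.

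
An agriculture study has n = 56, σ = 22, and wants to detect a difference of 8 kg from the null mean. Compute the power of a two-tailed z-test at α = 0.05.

SE = σ/√n = 22/√56 = 2.94. Non-centrality λ = d/SE = 8/2.94 = 2.721. Power ≈ Φ(λ - z_{α/2}) = Φ(2.721 - 1.96) = Φ(0.761) = 0.777.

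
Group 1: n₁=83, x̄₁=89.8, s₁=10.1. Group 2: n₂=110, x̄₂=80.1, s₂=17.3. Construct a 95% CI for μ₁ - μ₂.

Difference = 9.7. SE = √(10.1²/83 + 17.3²/110) = 1.987. CI = (5.8, 13.6)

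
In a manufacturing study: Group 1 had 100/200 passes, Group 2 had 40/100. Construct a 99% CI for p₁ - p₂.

p̂₁ = 0.5, p̂₂ = 0.4. Difference = 0.1. CI = (-0.056, 0.256)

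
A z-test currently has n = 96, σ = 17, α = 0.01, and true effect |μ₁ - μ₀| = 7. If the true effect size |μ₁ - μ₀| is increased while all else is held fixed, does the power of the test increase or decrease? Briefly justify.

Power increases: a larger true effect increases the non-centrality λ = |μ₁ - μ₀|/(σ/√n).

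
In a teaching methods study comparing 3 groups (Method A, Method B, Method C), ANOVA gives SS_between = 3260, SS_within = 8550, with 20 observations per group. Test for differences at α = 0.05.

df_between = 2, df_within = 57. F = MS_between/MS_within = 1630.0/150.0 = 10.867. F_crit ≈ 3.159. Reject H₀. At least one mean differs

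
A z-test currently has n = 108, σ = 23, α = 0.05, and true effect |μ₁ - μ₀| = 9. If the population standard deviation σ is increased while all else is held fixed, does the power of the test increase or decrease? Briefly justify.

Power decreases: a larger σ inflates the standard error σ/√n, pulling the sampling distribution under H₁ back toward the critical value.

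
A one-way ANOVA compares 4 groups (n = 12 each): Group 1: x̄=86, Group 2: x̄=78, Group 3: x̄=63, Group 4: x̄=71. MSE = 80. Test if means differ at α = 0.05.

Grand mean = 74.5. SS_between = 3468.0, MS_between = 1156.0. F = 14.45, F_crit ≈ 2.816. Reject H₀.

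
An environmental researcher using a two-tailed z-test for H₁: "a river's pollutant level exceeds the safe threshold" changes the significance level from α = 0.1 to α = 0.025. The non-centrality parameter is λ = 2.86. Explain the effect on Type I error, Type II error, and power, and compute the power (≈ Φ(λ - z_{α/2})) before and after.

Decreasing α from 0.1 to 0.025:
• Type I error rate decreases (α is the Type I rate by definition).
• Critical value moves from z_{α/2} = 1.645 to 2.241, so power = Φ(λ - z_{α/2}) goes from Φ(2.86 - 1.645) = 0.888 to Φ(2.86 - 2.241) = 0.732.
• Type II error rate β = 1 - power therefore increases (0.112 → 0.268).
Appropriate when false positives are costly — here, shutting down a compliant factory unnecessarily.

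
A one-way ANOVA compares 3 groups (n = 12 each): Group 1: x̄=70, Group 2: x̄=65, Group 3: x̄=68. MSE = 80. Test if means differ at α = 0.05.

Grand mean = 67.67. SS_between = 152.0, MS_between = 76.0. F = 0.95, F_crit ≈ 3.285. Fail to reject H₀.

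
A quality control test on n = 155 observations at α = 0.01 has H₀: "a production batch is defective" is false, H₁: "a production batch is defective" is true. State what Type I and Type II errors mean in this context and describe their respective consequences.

Type I (false positive): concluding that a production batch is defective when it is not — scrapping a good batch — wasted material and cost for no reason. Type II (false negative): failing to conclude that a production batch is defective when it is — shipping a defective batch — faulty products reach customers. Which is costlier depends on domain priorities and is a judgement call rather than a statistical fact.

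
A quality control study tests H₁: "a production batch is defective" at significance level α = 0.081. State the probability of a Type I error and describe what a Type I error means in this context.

P(Type I error) = α = 0.081. A Type I error is rejecting H₀ when H₀ is actually true (false positive) — here, concluding that a production batch is defective when in fact this is not the case. Consequence: scrapping a good batch — wasted material and cost for no reason.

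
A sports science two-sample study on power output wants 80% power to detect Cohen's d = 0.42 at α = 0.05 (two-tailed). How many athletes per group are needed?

z_{α/2} = 1.96, z_β = Φ⁻¹(0.8) = 0.842. For small effect (d = 0.42): n per group = 2(z_{α/2} + z_β)²/d² = 2(1.96 + 0.842)²/0.42² = 89.02 → 90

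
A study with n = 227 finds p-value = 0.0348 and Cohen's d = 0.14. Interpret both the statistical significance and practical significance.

Statistically significant (p = 0.0348 < 0.05). Cohen's d = 0.14 indicates a very small effect size. Both statistical and practical significance should be considered.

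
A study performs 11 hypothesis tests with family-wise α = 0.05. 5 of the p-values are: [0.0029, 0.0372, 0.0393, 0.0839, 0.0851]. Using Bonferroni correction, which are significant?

Bonferroni α = 0.05/11 = 0.00455. Significant p-values: [0.0029]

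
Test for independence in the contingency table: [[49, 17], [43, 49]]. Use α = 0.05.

χ² = 11.952. df = 1, critical = 3.841. Reject H₀. Variables are dependent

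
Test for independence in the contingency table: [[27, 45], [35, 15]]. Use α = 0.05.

χ² = 12.471. df = 1, critical = 3.841. Reject H₀. Variables are dependent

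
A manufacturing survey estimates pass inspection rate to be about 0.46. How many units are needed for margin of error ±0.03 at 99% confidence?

n = z²p(1-p)/E² = 2.576²×0.46×0.54/0.03² = 1831.5 → n = 1832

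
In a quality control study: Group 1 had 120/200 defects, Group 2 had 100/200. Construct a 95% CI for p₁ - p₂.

p̂₁ = 0.6, p̂₂ = 0.5. Difference = 0.1. CI = (0.003, 0.197)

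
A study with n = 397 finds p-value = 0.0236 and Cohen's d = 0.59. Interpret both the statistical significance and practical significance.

Statistically significant (p = 0.0236 < 0.05). Cohen's d = 0.59 indicates a medium effect size. Both statistical and practical significance should be considered.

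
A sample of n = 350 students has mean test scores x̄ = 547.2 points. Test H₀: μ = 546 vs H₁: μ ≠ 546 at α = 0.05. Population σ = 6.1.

z = (x̄ - μ₀)/(σ/√n) = (547.2 - 546)/(6.1/√350) = 3.68. Critical value: ±1.96. Since |3.68| > 1.96, Reject H₀.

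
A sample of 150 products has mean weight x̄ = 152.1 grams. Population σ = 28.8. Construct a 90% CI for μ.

CI = x̄ ± z*(σ/√n) = 152.1 ± 1.645(28.8/√150) = 152.1 ± 3.87 = (148.23, 155.97)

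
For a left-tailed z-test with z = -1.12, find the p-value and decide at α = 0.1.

p = P(Z < -1.12) = Φ(-1.12) ≈ 0.1314. Since p ≥ 0.1, fail to reject H₀ (not significant) at α = 0.1.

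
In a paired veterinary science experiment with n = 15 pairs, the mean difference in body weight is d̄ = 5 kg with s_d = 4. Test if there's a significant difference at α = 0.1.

t = d̄/(s_d/√n) = 5/(4/√15) = 4.841. df = 14, critical t = ±1.761. Reject H₀.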